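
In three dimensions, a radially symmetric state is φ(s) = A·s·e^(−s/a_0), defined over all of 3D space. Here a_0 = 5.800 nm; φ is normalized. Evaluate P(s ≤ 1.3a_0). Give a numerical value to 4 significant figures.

P ≈ 0.1226

With dV = 4πs²ds, the probability is ∫|φ|² dV over s ≤ 1.3a_0.
Normalization gives A² = 1/(3·π·a_0^5).
Let u = s/a_0; then A², 4π and the length scale all cancel, so P = ∫_{0}^{1.3} u^4·e^(-2·u) du ÷ ∫_{0}^{∞} u^4·e^(-2·u) du.
Using ∫ u^4·e^(-2·u) du = -(u^4/2 + u^3 + 3·u^2/2 + 3·u/2 + 3/4)·e^(-2·u), the numerator is ≈ 0.0919324 and the denominator is 3/4.
The region integral divided by the full integral gives P = 0.12258.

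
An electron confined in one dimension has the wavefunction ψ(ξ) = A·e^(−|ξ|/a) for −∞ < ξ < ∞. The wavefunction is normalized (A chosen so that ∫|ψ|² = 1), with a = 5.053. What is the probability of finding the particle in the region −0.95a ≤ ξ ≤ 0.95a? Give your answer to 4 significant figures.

The probability is P = ∫ |ψ|² dξ over [−0.95a, 0.95a].
With A² fixed by ∫|ψ|² = 1, i.e. A² = (a)^(−1), substitute and integrate.
By symmetry take twice the ξ ≥ 0 contribution in numerator and denominator; the 2's cancel. In terms of u = ξ/a (A² and the length scale cancel between numerator and denominator), P = [∫_{0}^{0.95} e^(-2·u) du] / [∫_{0}^{∞} e^(-2·u) du].
With ∫ e^(-2·u) du = -e^(-2·u)/2 + C, the region integral is 1/2 - e^(-19/10)/2 and the full one is 1/2.
The result is P = 0.85043.

P ≈ 0.8504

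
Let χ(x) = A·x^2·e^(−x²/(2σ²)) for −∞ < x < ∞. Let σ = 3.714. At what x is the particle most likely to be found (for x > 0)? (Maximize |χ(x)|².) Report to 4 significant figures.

x ≈ 5.252

Set d/dx [|χ(x)|²] = 0 and solve for x > 0.
Solving yields x = √(2)·σ.
With σ = 3.714, the value of x > 0 at which the probability density is greatest is 5.2524.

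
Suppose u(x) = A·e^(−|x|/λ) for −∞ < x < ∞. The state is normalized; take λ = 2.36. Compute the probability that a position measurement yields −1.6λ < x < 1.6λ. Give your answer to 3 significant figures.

The probability is P = ∫ |u|² dx over [−1.6λ, 1.6λ].
With A² fixed by ∫|u|² = 1, i.e. A² = (λ)^(−1), substitute and integrate.
Both integrals are even about x = 0, so only the x ≥ 0 halves are needed (the factors of 2 cancel). Substituting t = x/λ, A² and the length scale cancel in the ratio: P = ∫_{0}^{1.6} e^(-2·t) dt / ∫_{0}^{∞} e^(-2·t) dt.
With ∫ e^(-2·t) dt = -e^(-2·t)/2 + C, the region integral is 1/2 - e^(-16/5)/2 and the full one is 1/2.
Taking the ratio, P = 0.9592.

P ≈ 0.959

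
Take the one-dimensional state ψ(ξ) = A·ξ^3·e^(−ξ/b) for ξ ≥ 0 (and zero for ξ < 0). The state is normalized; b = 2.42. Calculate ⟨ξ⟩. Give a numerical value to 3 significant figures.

⟨ξ⟩ ≈ 8.47

The expectation value is the |ψ|²-weighted average of ξ: ∫ ξ|ψ|² dξ.
The ratio of the moment integral to the normalization integral gives ⟨ξ⟩ = 7·b/2.
Putting b = 2.42 gives 8.470.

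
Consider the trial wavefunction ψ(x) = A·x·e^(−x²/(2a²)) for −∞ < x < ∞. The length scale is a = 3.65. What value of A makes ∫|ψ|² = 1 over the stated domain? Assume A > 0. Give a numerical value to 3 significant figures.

Require ∫ |ψ|² dx = 1 over the whole domain.
Differentiating ∫e^(−αx²) dx = √(π/α) under α to get the higher moments, ∫|ψ|² dx = A²·(√(π)·a^3/2).
So A² = (√(π)·a^3/2)^(−1).
Plugging in a = 3.65 yields A = 0.1523.

A ≈ 0.152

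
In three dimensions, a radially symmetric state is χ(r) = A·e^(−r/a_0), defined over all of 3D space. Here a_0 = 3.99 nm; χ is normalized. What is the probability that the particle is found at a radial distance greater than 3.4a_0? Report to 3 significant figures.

P ≈ 0.0344

With dV = 4πr²dr, the probability is ∫|χ|² dV over r > 3.4a_0.
The full normalization integral is A²·[π·a_0^3] = 1, fixing A².
Substituting u = r/a_0, A², 4π and the length scale all cancel in the ratio: P = ∫_{3.4}^{∞} u^2·e^(-2·u) du / ∫_{0}^{∞} u^2·e^(-2·u) du.
An antiderivative of u^2·e^(-2·u) is -(2·u^2 + 2·u + 1)·e^(-2·u)/4; evaluating from 3.4 to ∞ gives 773·e^(-34/5)/100, while the full integral is 1/4.
Taking the ratio yields P = 0.03444.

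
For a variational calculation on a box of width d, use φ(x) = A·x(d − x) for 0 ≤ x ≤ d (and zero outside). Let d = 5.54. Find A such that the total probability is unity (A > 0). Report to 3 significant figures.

A ≈ 0.0758

Normalization requires ∫|φ|² dx = 1, integrated from 0 to d.
Expanding the polynomial and integrating term by term, the integral (without the A² prefactor) comes out to d^5/30.
Hence A² = 1/[d^5/30].
Substituting d = 5.54 gives A² = 0.005749, so A = 0.07582.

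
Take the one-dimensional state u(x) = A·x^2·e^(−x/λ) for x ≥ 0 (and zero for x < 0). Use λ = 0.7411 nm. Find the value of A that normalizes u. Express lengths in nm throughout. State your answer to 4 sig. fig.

We need A² ∫|f|² dx = 1, taking the integral from 0 to ∞.
With u = A·x^2·e^(−x/λ), the integral evaluates to A²·[3·λ^5/4].
Hence A² = 1/[3·λ^5/4].
With λ = 0.7411: A² = 5.9642 and A = 2.4422.

A ≈ 2.442 nm^(-5/2)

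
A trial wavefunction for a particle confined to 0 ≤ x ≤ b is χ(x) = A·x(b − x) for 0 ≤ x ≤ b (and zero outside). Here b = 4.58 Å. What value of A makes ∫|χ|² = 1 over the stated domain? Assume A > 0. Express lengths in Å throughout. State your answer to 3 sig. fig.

Normalization requires ∫|χ|² dx = 1, integrated from 0 to b.
Expanding the polynomial and integrating term by term, with χ = A·x(b − x), the integral evaluates to A²·[b^5/30].
Hence A² = 1/[b^5/30].
Plugging in b = 4.58 yields A = 0.1220.

A ≈ 0.122 Å^(-5/2)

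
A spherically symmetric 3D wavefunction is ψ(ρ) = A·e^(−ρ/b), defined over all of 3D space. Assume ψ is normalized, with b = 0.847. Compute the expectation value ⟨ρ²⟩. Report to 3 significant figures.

⟨ρ^2⟩ ≈ 2.15

⟨ρ²⟩ = ∫ ρ^2 |ψ|² 4πρ² dρ over the full domain.
Using ∫₀^∞ ρⁿ e^(−αρ) dρ = n!/αⁿ⁺¹, the ratio of the moment integral to the normalization integral gives ⟨ρ²⟩ = 3·b^2.
Putting b = 0.847 gives 2.152.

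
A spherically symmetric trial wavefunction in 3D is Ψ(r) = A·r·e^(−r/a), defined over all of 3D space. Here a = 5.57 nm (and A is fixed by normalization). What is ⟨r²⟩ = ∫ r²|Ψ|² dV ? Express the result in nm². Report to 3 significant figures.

⟨r^2⟩ ≈ 233 nm^2

The expectation value is the |Ψ|²-weighted average of r^2: ∫ r^2|Ψ|² 4πr² dr.
With ∫₀^∞ r^6 e^(−αr) dr = 6!/α^7, evaluating both integrals, ⟨r²⟩ = 15·a^2/2.
With a = 5.57, ⟨r^2⟩ = 232.7.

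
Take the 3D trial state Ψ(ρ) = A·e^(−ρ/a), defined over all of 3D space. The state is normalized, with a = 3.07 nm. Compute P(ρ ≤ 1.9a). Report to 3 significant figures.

P ≈ 0.731

With dV = 4πρ²dρ, the probability is ∫|Ψ|² dV over ρ ≤ 1.9a.
A² is fixed by ∫₀^∞ 4πρ²|Ψ|² dρ = 1, i.e. A² = (π·a^3)^(−1).
Substituting u = ρ/a, A², 4π and the length scale all cancel in the ratio: P = ∫_{0}^{1.9} u^2·e^(-2·u) du / ∫_{0}^{∞} u^2·e^(-2·u) du.
With ∫ u^2·e^(-2·u) du = -(2·u^2 + 2·u + 1)·e^(-2·u)/4 + C, the region integral is 1/4 - 601·e^(-19/5)/200 and the full one is 1/4.
This evaluates to P = 0.7311.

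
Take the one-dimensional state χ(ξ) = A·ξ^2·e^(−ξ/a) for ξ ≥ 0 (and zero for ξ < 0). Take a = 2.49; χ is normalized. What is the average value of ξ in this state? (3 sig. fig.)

The expectation value is the |χ|²-weighted average of ξ: ∫ ξ|χ|² dξ.
Evaluating both integrals, ⟨ξ⟩ = 5·a/2.
Putting a = 2.49 gives 6.225.

⟨ξ⟩ ≈ 6.23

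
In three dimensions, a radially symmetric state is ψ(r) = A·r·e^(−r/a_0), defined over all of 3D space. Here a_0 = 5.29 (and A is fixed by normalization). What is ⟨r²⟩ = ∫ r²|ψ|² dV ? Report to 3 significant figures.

By definition ⟨r²⟩ = ∫ r^2 |ψ(r)|² 4πr² dr.
Evaluating both integrals, ⟨r²⟩ = 15·a_0^2/2.
Putting a_0 = 5.29 gives 209.9.

⟨r^2⟩ ≈ 210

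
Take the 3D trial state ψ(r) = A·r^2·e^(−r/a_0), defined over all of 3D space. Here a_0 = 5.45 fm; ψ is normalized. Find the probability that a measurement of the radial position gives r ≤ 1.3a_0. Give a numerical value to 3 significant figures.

P = ∫ |ψ|² 4πr² dr over r ≤ 1.3a_0.
Normalization gives A² = 1/(45·π·a_0^7/2).
In terms of u = r/a_0 (A², 4π and the length scale all cancel between numerator and denominator), P = [∫_{0}^{1.3} u^6·e^(-2·u) du] / [∫_{0}^{∞} u^6·e^(-2·u) du].
With ∫ u^6·e^(-2·u) du = -(4·u^6 + 12·u^5 + 30·u^4 + 60·u^3 + 90·u^2 + 90·u + 45)·e^(-2·u)/8 + C, the region integral is ≈ 0.096582 and the full one is 45/8.
Taking the ratio yields P = 0.01717.

P ≈ 0.0172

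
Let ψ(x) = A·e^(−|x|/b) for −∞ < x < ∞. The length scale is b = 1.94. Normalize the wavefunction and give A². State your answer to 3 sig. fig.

Normalization requires ∫|ψ|² dx = 1, integrated from −∞ to ∞.
Recall ∫₀^∞ x^m e^(−x/β) dx = m!·β^(m+1), with ψ = A·e^(−|x|/b), the integral evaluates to A²·[b].
Plugging in b = 1.94 yields A = 0.7180.

A^2 ≈ 0.515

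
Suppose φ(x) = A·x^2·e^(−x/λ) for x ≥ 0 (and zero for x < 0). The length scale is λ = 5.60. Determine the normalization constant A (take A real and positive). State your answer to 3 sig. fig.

We need A² ∫|f|² dx = 1, taking the integral from 0 to ∞.
Using ∫₀^∞ xⁿ e^(−αx) dx = n!/αⁿ⁺¹, the integral (without the A² prefactor) comes out to 3·λ^5/4.
Setting this equal to 1 gives A² = 1/(3·λ^5/4).
With λ = 5.60: A² = 0.0002421 and A = 0.01556.

A ≈ 0.0156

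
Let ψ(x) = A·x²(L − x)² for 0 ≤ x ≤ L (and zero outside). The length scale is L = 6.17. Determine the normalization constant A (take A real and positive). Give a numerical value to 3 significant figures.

We need A² ∫|f|² dx = 1, taking the integral from 0 to L.
Expanding the polynomial and integrating term by term, ∫|ψ|² dx = A²·(L^9/630).
So A² = (L^9/630)^(−1).
With L = 6.17: A² = 0.00004862 and A = 0.006972.

A ≈ 0.00697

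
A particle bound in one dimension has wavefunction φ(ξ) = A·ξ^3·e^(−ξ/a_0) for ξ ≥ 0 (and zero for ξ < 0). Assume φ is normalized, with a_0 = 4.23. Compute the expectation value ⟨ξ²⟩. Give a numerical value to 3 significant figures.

⟨ξ²⟩ = ∫ ξ^2 |φ|² dξ over the full domain.
Using ∫₀^∞ ξⁿ e^(−αξ) dξ = n!/αⁿ⁺¹, evaluating both integrals, ⟨ξ²⟩ = 14·a_0^2.
With a_0 = 4.23, ⟨ξ^2⟩ = 250.5.

⟨ξ^2⟩ ≈ 251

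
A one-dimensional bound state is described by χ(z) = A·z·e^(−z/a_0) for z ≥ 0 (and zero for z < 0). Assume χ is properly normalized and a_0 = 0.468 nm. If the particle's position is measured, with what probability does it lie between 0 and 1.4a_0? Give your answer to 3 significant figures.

P ≈ 0.531

P = ∫_{0}^{1.4a_0} |χ(z)|² dz.
The normalization integral ∫|χ|²dz over the whole domain equals a_0^3/4·A², and A² cancels in the ratio.
Let u = z/a_0; then A² and the length scale cancel, so P = ∫_{0}^{1.4} u^2·e^(-2·u) du ÷ ∫_{0}^{∞} u^2·e^(-2·u) du.
An antiderivative of u^2·e^(-2·u) is -(2·u^2 + 2·u + 1)·e^(-2·u)/4; evaluating from 0 to 1.4 gives 1/4 - 193·e^(-14/5)/100, while the full integral is 1/4.
This works out to P = 0.5305.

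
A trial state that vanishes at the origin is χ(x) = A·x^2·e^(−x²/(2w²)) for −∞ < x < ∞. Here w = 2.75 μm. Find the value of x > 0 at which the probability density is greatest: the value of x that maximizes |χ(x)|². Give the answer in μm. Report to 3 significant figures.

x ≈ 3.89 μm

Set d/dx [|χ(x)|²] = 0 and solve for x > 0.
This gives x = √(2)·w.
With w = 2.75, the value of x > 0 at which the probability density is greatest is 3.889 μm.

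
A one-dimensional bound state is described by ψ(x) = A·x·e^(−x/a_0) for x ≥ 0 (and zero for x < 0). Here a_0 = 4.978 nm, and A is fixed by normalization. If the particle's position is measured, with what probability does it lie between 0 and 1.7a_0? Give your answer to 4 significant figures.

The probability is P = ∫ |ψ|² dx over [0, 1.7a_0].
With A² fixed by ∫|ψ|² = 1, i.e. A² = (a_0^3/4)^(−1), substitute and integrate.
In terms of u = x/a_0 (A² and the length scale cancel between numerator and denominator), P = [∫_{0}^{1.7} u^2·e^(-2·u) du] / [∫_{0}^{∞} u^2·e^(-2·u) du].
An antiderivative of u^2·e^(-2·u) is -(2·u^2 + 2·u + 1)·e^(-2·u)/4; evaluating from 0 to 1.7 gives 1/4 - 509·e^(-17/5)/200, while the full integral is 1/4.
This works out to P = 0.66026.

P ≈ 0.6603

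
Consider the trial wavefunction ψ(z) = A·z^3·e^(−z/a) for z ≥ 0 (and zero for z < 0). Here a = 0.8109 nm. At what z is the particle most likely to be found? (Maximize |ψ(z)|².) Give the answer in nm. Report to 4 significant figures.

Set d/dz [|ψ(z)|²] = 0 and solve for z > 0.
This gives z = 3·a.
With a = 0.8109, the most probable position is 2.4327 nm.

z ≈ 2.433 nm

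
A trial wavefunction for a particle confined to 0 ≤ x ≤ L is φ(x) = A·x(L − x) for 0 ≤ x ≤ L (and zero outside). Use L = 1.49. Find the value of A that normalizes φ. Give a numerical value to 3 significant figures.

A ≈ 2.02

Normalization requires ∫|φ|² dx = 1, integrated from 0 to L.
Carrying out the integral gives A² · L^5/30.
Plugging in L = 1.49 yields A = 2.021.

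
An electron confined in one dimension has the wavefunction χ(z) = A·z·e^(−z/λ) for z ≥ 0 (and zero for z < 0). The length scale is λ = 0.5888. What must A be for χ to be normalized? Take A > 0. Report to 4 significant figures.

We need A² ∫|f|² dz = 1, taking the integral from 0 to ∞.
∫|χ|² dz = A²·(λ^3/4).
So A² = (λ^3/4)^(−1).
With λ = 0.5888: A² = 19.596 and A = 4.4267.

A ≈ 4.427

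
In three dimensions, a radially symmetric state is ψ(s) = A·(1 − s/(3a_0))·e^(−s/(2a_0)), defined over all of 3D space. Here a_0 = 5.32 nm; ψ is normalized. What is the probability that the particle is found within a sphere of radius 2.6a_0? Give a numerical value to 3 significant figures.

P ≈ 0.351

Integrate the radial probability density 4πs²|ψ|² over s ≤ 2.6a_0.
The full normalization integral is A²·[8·π·a_0^3/3] = 1, fixing A².
In terms of u = s/a_0 (A², 4π and the length scale all cancel between numerator and denominator), P = [∫_{0}^{2.6} u^2·(1 - u/3)^2·e^(-u) du] / [∫_{0}^{∞} u^2·(1 - u/3)^2·e^(-u) du].
An antiderivative of u^2·(1 - u/3)^2·e^(-u) is (-u^4 + 2·u^3 - 3·u^2 - 6·u - 6)·e^(-u)/9; evaluating from 0 to 2.6 gives ≈ 0.23402, while the full integral is 2/3.
This evaluates to P = 0.3510.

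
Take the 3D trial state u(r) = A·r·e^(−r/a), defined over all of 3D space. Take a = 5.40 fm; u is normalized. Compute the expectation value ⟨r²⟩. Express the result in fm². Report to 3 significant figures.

⟨r^2⟩ ≈ 219 fm^2

⟨r²⟩ = ∫ r^2 |u|² 4πr² dr over the full domain.
Recall ∫₀^∞ r^m e^(−r/β) dr = m!·β^(m+1), the ratio of the moment integral to the normalization integral gives ⟨r²⟩ = 15·a^2/2.
With a = 5.40, ⟨r^2⟩ = 218.7.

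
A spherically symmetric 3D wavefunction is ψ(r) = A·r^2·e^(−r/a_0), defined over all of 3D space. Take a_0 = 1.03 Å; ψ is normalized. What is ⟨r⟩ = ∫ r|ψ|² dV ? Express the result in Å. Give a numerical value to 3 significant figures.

By definition ⟨r⟩ = ∫ r |ψ(r)|² 4πr² dr.
With ∫₀^∞ r^7 e^(−αr) dr = 7!/α^8, the ratio of the moment integral to the normalization integral gives ⟨r⟩ = 7·a_0/2.
Putting a_0 = 1.03 gives 3.605.

⟨r⟩ ≈ 3.61 Å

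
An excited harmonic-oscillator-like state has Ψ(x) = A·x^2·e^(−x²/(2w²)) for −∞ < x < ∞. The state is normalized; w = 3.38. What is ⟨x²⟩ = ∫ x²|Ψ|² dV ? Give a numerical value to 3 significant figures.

⟨x^2⟩ ≈ 28.6

⟨x²⟩ = ∫ x^2 |Ψ|² dx over the full domain.
The ratio of the moment integral to the normalization integral gives ⟨x²⟩ = 5·w^2/2.
Putting w = 3.38 gives 28.56.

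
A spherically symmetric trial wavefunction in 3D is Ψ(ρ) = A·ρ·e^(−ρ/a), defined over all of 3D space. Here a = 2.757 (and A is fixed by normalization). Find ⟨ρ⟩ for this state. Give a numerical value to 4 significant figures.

⟨ρ⟩ = ∫ ρ |Ψ|² 4πρ² dρ over the full domain.
The ratio of the moment integral to the normalization integral gives ⟨ρ⟩ = 5·a/2.
Putting a = 2.757 gives 6.8925.

⟨ρ⟩ ≈ 6.893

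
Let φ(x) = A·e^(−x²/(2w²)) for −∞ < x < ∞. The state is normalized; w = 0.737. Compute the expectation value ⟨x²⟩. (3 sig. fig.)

By definition ⟨x²⟩ = ∫ x^2 |φ(x)|² dx.
The ratio of the moment integral to the normalization integral gives ⟨x²⟩ = w^2/2.
With w = 0.737, ⟨x^2⟩ = 0.2716.

⟨x^2⟩ ≈ 0.272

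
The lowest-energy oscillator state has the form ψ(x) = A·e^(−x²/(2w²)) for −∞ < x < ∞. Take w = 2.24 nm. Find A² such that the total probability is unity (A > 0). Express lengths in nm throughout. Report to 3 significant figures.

A^2 ≈ 0.252 nm^(-1)

We need A² ∫|f|² dx = 1, taking the integral from −∞ to ∞.
∫|ψ|² dx = A²·(√(π)·w).
Setting this equal to 1 gives A² = 1/(√(π)·w).
With w = 2.24: A² = 0.2519 and A = 0.5019.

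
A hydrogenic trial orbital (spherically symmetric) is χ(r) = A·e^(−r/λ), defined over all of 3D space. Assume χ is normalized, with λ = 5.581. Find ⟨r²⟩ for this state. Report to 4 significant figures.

⟨r^2⟩ ≈ 93.44

The expectation value is the |χ|²-weighted average of r^2: ∫ r^2|χ|² 4πr² dr.
With ∫₀^∞ r^4 e^(−αr) dr = 4!/α^5, evaluating both integrals, ⟨r²⟩ = 3·λ^2.
With λ = 5.581, ⟨r^2⟩ = 93.443.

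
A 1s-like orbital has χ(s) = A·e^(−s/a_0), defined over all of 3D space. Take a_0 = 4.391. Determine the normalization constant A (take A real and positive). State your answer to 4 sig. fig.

A ≈ 0.06132

We need A² ∫|f|² 4πs² ds = 1, taking the integral from 0 to ∞.
The angular integral contributes 4π, leaving ∫₀^∞ s²|χ|² ds.
∫|χ|² 4πs² ds = A²·(π·a_0^3).
Setting this equal to 1 gives A² = 1/(π·a_0^3).
Plugging in a_0 = 4.391 yields A = 0.061317.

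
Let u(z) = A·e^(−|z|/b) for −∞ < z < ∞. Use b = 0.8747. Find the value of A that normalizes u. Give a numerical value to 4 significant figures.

Require ∫ |u|² dz = 1 over the whole domain.
Recall ∫₀^∞ z^m e^(−z/β) dz = m!·β^(m+1), with u = A·e^(−|z|/b), the integral evaluates to A²·[b].
Plugging in b = 0.8747 yields A = 1.0692.

A ≈ 1.069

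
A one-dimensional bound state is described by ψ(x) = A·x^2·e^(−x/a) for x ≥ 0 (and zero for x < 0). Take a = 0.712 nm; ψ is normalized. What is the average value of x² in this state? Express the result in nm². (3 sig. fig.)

⟨x^2⟩ ≈ 3.80 nm^2

The expectation value is the |ψ|²-weighted average of x^2: ∫ x^2|ψ|² dx.
Since the A² factors cancel between numerator and denominator, ⟨x²⟩ = 15·a^2/2.
Putting a = 0.712 gives 3.802.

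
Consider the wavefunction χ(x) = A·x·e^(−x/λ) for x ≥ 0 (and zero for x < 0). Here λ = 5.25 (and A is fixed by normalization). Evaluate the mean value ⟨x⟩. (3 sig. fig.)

The expectation value is the |χ|²-weighted average of x: ∫ x|χ|² dx.
Evaluating both integrals, ⟨x⟩ = 3·λ/2.
With λ = 5.25, ⟨x⟩ = 7.875.

⟨x⟩ ≈ 7.88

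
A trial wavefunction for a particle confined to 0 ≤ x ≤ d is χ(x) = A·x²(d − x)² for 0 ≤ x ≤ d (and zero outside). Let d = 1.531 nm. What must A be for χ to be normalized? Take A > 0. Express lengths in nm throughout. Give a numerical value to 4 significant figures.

We need A² ∫|f|² dx = 1, taking the integral from 0 to d.
Expanding the polynomial and integrating term by term, with χ = A·x²(d − x)², the integral evaluates to A²·[d^9/630].
Setting this equal to 1 gives A² = 1/(d^9/630).
Plugging in d = 1.531 yields A = 3.6922.

A ≈ 3.692 nm^(-9/2)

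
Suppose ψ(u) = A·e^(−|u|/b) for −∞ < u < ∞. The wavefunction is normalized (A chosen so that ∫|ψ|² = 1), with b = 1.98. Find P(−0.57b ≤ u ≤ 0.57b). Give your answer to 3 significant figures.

P ≈ 0.680

The probability is P = ∫ |ψ|² du over [−0.57b, 0.57b].
Since A² = 1/(b), this is the region integral divided by the full normalization integral.
By symmetry take twice the u ≥ 0 contribution in numerator and denominator; the 2's cancel. In terms of t = u/b (A² and the length scale cancel between numerator and denominator), P = [∫_{0}^{0.57} e^(-2·t) dt] / [∫_{0}^{∞} e^(-2·t) dt].
An antiderivative of e^(-2·t) is -e^(-2·t)/2; evaluating from 0 to 0.57 gives 1/2 - e^(-57/50)/2, while the full integral is 1/2.
This works out to P = 0.6802.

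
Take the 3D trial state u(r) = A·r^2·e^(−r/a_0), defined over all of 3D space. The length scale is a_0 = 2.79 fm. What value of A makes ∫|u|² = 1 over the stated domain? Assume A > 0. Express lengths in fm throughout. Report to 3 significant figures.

A ≈ 0.00328 fm^(-7/2)

Require ∫ |u|² 4πr² dr = 1 over the whole domain.
Recall ∫₀^∞ r^m e^(−r/β) dr = m!·β^(m+1), carrying out the integral gives A² · 45·π·a_0^7/2.
Substituting a_0 = 2.79 gives A² = 0.00001075, so A = 0.003279.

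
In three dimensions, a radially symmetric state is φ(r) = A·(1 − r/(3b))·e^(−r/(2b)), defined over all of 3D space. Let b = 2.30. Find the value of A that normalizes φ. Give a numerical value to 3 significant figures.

Require ∫ |φ|² 4πr² dr = 1 over the whole domain.
With ∫₀^∞ r^4 e^(−αr) dr = 4!/α^5, carrying out the integral gives A² · 8·π·b^3/3.
Hence A² = 1/[8·π·b^3/3].
Plugging in b = 2.30 yields A = 0.09905.

A ≈ 0.0990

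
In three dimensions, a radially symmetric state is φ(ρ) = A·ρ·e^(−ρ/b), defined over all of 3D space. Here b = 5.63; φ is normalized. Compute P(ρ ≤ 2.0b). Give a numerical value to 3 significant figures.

P ≈ 0.371

Integrate the radial probability density 4πρ²|φ|² over ρ ≤ 2.0b.
Normalization gives A² = 1/(3·π·b^5).
Let u = ρ/b; then A², 4π and the length scale all cancel, so P = ∫_{0}^{2.0} u^4·e^(-2·u) du ÷ ∫_{0}^{∞} u^4·e^(-2·u) du.
Using ∫ u^4·e^(-2·u) du = -(u^4/2 + u^3 + 3·u^2/2 + 3·u/2 + 3/4)·e^(-2·u), the numerator is 3/4 - 103·e^(-4)/4 and the denominator is 3/4.
The region integral divided by the full integral gives P = 0.3712.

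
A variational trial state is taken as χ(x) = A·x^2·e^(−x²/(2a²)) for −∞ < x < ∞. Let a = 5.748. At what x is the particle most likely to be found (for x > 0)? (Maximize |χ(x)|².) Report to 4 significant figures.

Set d/dx [|χ(x)|²] = 0 and solve for x > 0.
This gives x = √(2)·a.
With a = 5.748, the value of x > 0 at which the probability density is greatest is 8.1289.

x ≈ 8.129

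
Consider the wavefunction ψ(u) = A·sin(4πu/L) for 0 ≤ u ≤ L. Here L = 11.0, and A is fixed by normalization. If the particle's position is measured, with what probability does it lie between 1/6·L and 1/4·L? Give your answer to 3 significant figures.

P ≈ 0.0489

|ψ|² is the probability density, so P = ∫_{1/6·L}^{1/4·L} |ψ|² du.
With A² fixed by ∫|ψ|² = 1, i.e. A² = (L/2)^(−1), substitute and integrate.
Let t = u/L; then A² and the length scale cancel, so P = ∫_{1/6}^{1/4} sin(4·π·t)^2 dt ÷ ∫_{0}^{1} sin(4·π·t)^2 dt.
With ∫ sin(4·π·t)^2 dt = t/2 - sin(4·π·t)·cos(4·π·t)/(8·π) + C, the region integral is -√(3)/(32·π) + 1/24 and the full one is 1/2.
This works out to P = (-√(3)/16 + π/12)/π.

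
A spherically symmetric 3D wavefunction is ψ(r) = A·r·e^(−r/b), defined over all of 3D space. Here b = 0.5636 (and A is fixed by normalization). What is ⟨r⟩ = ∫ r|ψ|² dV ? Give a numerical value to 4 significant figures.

⟨r⟩ ≈ 1.409

By definition ⟨r⟩ = ∫ r |ψ(r)|² 4πr² dr.
The ratio of the moment integral to the normalization integral gives ⟨r⟩ = 5·b/2.
With b = 0.5636, ⟨r⟩ = 1.4090.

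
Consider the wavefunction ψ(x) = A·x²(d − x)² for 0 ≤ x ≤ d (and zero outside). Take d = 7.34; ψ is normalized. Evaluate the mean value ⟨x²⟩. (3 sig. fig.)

⟨x^2⟩ ≈ 14.7

The expectation value is the |ψ|²-weighted average of x^2: ∫ x^2|ψ|² dx.
Expanding the polynomial and integrating term by term, since the A² factors cancel between numerator and denominator, ⟨x²⟩ = 3·d^2/11.
Putting d = 7.34 gives 14.69.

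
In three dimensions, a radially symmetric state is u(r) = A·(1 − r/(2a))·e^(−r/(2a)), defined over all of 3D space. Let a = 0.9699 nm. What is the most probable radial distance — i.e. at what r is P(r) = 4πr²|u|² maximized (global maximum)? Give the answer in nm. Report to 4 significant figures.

Set d/dr [P(r) = 4πr²|u|²] = 0 and solve for r > 0.
Solving yields r = a·(√(5) + 3).
With a = 0.9699, the most probable radial distance is 5.0785 nm.

r ≈ 5.078 nm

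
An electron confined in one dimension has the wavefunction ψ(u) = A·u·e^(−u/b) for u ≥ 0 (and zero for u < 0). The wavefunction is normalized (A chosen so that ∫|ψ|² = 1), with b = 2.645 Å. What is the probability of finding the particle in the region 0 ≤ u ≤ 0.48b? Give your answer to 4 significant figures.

P ≈ 0.07309

|ψ|² is the probability density, so P = ∫_{0}^{0.48b} |ψ|² du.
With A² fixed by ∫|ψ|² = 1, i.e. A² = (b^3/4)^(−1), substitute and integrate.
In terms of t = u/b (A² and the length scale cancel between numerator and denominator), P = [∫_{0}^{0.48} t^2·e^(-2·t) dt] / [∫_{0}^{∞} t^2·e^(-2·t) dt].
With ∫ t^2·e^(-2·t) dt = -(2·t^2 + 2·t + 1)·e^(-2·t)/4 + C, the region integral is 1/4 - 1513·e^(-24/25)/2500 and the full one is 1/4.
This works out to P = 0.073093.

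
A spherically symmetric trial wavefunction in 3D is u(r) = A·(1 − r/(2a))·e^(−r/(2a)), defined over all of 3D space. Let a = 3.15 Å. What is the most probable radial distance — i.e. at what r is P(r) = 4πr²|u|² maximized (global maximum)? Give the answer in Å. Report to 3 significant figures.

r ≈ 16.5 Å

Set d/dr [P(r) = 4πr²|u|²] = 0 and solve for r > 0.
Solving yields r = a·(√(5) + 3).
With a = 3.15, the most probable radial distance is 16.49 Å.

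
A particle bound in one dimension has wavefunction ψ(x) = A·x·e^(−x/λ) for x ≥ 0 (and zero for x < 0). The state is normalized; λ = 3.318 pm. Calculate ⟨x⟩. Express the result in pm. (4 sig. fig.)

⟨x⟩ ≈ 4.977 pm

The expectation value is the |ψ|²-weighted average of x: ∫ x|ψ|² dx.
Recall ∫₀^∞ x^m e^(−x/β) dx = m!·β^(m+1), evaluating both integrals, ⟨x⟩ = 3·λ/2.
With λ = 3.318, ⟨x⟩ = 4.9770.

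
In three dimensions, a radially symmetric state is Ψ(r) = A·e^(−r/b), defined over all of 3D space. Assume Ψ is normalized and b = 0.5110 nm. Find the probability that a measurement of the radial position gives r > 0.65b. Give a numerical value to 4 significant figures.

Integrate the radial probability density 4πr²|Ψ|² over r > 0.65b.
A² is fixed by ∫₀^∞ 4πr²|Ψ|² dr = 1, i.e. A² = (π·b^3)^(−1).
Let u = r/b; then A², 4π and the length scale all cancel, so P = ∫_{0.65}^{∞} u^2·e^(-2·u) du ÷ ∫_{0}^{∞} u^2·e^(-2·u) du.
An antiderivative of u^2·e^(-2·u) is -(2·u^2 + 2·u + 1)·e^(-2·u)/4; evaluating from 0.65 to ∞ gives 629·e^(-13/10)/800, while the full integral is 1/4.
Taking the ratio yields P = 0.85711.

P ≈ 0.8571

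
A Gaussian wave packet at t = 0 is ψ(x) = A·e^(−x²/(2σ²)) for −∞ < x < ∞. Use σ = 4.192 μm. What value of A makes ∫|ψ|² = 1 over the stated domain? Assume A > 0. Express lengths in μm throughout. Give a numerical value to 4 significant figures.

Normalization requires ∫|ψ|² dx = 1, integrated from −∞ to ∞.
With ∫_{−∞}^{∞} x^(2m) e^(−αx²) dx = (2m−1)!!·√π / (2^m α^(m+1/2)), with ψ = A·e^(−x²/(2σ²)), the integral evaluates to A²·[√(π)·σ].
So A² = (√(π)·σ)^(−1).
With σ = 4.192: A² = 0.13459 and A = 0.36686.

A ≈ 0.3669 μm^(-1/2)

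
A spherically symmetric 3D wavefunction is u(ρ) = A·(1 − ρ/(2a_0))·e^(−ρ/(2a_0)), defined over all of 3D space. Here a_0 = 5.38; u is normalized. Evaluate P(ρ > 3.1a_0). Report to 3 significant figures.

With dV = 4πρ²dρ, the probability is ∫|u|² dV over ρ > 3.1a_0.
The full normalization integral is A²·[8·π·a_0^3] = 1, fixing A².
Let t = ρ/a_0; then A², 4π and the length scale all cancel, so P = ∫_{3.1}^{∞} t^2·(1 - t/2)^2·e^(-t) dt ÷ ∫_{0}^{∞} t^2·(1 - t/2)^2·e^(-t) dt.
With ∫ t^2·(1 - t/2)^2·e^(-t) dt = -(t^4/4 + t^2 + 2·t + 2)·e^(-t) + C, the region integral is ≈ 1.8424 and the full one is 2.
Taking the ratio yields P = 0.9212.

P ≈ 0.921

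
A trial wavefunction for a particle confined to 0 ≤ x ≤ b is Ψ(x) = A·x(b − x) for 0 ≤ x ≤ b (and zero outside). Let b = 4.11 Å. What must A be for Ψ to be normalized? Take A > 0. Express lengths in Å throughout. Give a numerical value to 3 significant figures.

We need A² ∫|f|² dx = 1, taking the integral from 0 to b.
Carrying out the integral gives A² · b^5/30.
Setting this equal to 1 gives A² = 1/(b^5/30).
With b = 4.11: A² = 0.02558 and A = 0.1599.

A ≈ 0.160 Å^(-5/2)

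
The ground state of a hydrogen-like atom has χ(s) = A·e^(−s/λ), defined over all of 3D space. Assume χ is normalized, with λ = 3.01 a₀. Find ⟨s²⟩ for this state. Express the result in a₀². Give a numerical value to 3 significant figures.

⟨s^2⟩ ≈ 27.2 a₀^2

The expectation value is the |χ|²-weighted average of s^2: ∫ s^2|χ|² 4πs² ds.
Recall ∫₀^∞ s^m e^(−s/β) ds = m!·β^(m+1), the ratio of the moment integral to the normalization integral gives ⟨s²⟩ = 3·λ^2.
Putting λ = 3.01 gives 27.18.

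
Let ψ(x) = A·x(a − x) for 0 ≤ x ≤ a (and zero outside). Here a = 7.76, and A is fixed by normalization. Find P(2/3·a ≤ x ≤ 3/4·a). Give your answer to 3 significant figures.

P ≈ 0.106

|ψ|² is the probability density, so P = ∫_{2/3·a}^{3/4·a} |ψ|² dx.
Since A² = 1/(a^5/30), this is the region integral divided by the full normalization integral.
In terms of u = x/a (A² and the length scale cancel between numerator and denominator), P = [∫_{2/3}^{3/4} u^2·(1 - u)^2 du] / [∫_{0}^{1} u^2·(1 - u)^2 du].
An antiderivative of u^2·(1 - u)^2 is u^3·(6·u^2 - 15·u + 10)/30; evaluating from 2/3 to 3/4 gives ≈ 0.0035454, while the full integral is 1/30.
Taking the ratio, P = 0.1064.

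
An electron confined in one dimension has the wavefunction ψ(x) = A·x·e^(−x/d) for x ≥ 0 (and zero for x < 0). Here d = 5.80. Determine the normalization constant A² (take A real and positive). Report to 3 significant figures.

A^2 ≈ 0.0205

Normalization requires ∫|ψ|² dx = 1, integrated from 0 to ∞.
Using ∫₀^∞ xⁿ e^(−αx) dx = n!/αⁿ⁺¹, with ψ = A·x·e^(−x/d), the integral evaluates to A²·[d^3/4].
With d = 5.80: A² = 0.02050 and A = 0.1432.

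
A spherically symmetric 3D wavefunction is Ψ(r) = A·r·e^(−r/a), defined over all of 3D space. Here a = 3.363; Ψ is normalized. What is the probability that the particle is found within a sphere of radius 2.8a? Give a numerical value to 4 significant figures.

P ≈ 0.6578

With dV = 4πr²dr, the probability is ∫|Ψ|² dV over r ≤ 2.8a.
A² is fixed by ∫₀^∞ 4πr²|Ψ|² dr = 1, i.e. A² = (3·π·a^5)^(−1).
Let u = r/a; then A², 4π and the length scale all cancel, so P = ∫_{0}^{2.8} u^4·e^(-2·u) du ÷ ∫_{0}^{∞} u^4·e^(-2·u) du.
Using ∫ u^4·e^(-2·u) du = -(u^4/2 + u^3 + 3·u^2/2 + 3·u/2 + 3/4)·e^(-2·u), the numerator is ≈ 0.493387 and the denominator is 3/4.
Taking the ratio yields P = 0.65785.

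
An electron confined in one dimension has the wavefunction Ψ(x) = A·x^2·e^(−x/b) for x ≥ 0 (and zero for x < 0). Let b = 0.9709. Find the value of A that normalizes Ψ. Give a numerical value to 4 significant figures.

Require ∫ |Ψ|² dx = 1 over the whole domain.
∫|Ψ|² dx = A²·(3·b^5/4).
So A² = (3·b^5/4)^(−1).
Plugging in b = 0.9709 yields A = 1.2432.

A ≈ 1.243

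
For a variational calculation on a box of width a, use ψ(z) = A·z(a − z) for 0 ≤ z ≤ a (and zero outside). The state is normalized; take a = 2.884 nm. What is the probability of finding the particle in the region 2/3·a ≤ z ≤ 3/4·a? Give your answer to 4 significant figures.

|ψ|² is the probability density, so P = ∫_{2/3·a}^{3/4·a} |ψ|² dz.
With A² fixed by ∫|ψ|² = 1, i.e. A² = (a^5/30)^(−1), substitute and integrate.
In terms of u = z/a (A² and the length scale cancel between numerator and denominator), P = [∫_{2/3}^{3/4} u^2·(1 - u)^2 du] / [∫_{0}^{1} u^2·(1 - u)^2 du].
Using ∫ u^2·(1 - u)^2 du = u^3·(6·u^2 - 15·u + 10)/30, the numerator is ≈ 0.00354536 and the denominator is 1/30.
Evaluating gives P = 0.10636.

P ≈ 0.1064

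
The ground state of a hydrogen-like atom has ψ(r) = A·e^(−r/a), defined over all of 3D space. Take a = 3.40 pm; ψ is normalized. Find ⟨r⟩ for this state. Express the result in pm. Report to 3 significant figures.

By definition ⟨r⟩ = ∫ r |ψ(r)|² 4πr² dr.
The ratio of the moment integral to the normalization integral gives ⟨r⟩ = 3·a/2.
Putting a = 3.40 gives 5.100.

⟨r⟩ ≈ 5.10 pm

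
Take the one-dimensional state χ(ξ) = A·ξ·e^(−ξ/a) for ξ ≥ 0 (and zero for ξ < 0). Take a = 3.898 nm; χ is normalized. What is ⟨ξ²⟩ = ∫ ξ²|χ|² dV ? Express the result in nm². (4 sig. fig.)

The expectation value is the |χ|²-weighted average of ξ^2: ∫ ξ^2|χ|² dξ.
Since the A² factors cancel between numerator and denominator, ⟨ξ²⟩ = 3·a^2.
Putting a = 3.898 gives 45.583.

⟨ξ^2⟩ ≈ 45.58 nm^2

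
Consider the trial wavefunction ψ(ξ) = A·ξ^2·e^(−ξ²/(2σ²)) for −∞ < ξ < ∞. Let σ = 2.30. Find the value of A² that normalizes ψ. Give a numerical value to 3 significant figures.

A^2 ≈ 0.0117

We need A² ∫|f|² dξ = 1, taking the integral from −∞ to ∞.
Using the Gaussian integral ∫_{−∞}^{∞} e^(−αξ²) dξ = √(π/α), the integral (without the A² prefactor) comes out to 3·√(π)·σ^5/4.
Setting this equal to 1 gives A² = 1/(3·√(π)·σ^5/4).
With σ = 2.30: A² = 0.01169 and A = 0.1081.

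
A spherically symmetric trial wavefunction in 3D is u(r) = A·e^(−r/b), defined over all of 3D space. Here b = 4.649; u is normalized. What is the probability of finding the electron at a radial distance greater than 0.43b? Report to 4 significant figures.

P ≈ 0.9436

P = ∫ |u|² 4πr² dr over r > 0.43b.
A² is fixed by ∫₀^∞ 4πr²|u|² dr = 1, i.e. A² = (π·b^3)^(−1).
In terms of t = r/b (A², 4π and the length scale all cancel between numerator and denominator), P = [∫_{0.43}^{∞} t^2·e^(-2·t) dt] / [∫_{0}^{∞} t^2·e^(-2·t) dt].
An antiderivative of t^2·e^(-2·t) is -(2·t^2 + 2·t + 1)·e^(-2·t)/4; evaluating from 0.43 to ∞ gives ≈ 0.235892, while the full integral is 1/4.
Taking the ratio yields P = 0.94357.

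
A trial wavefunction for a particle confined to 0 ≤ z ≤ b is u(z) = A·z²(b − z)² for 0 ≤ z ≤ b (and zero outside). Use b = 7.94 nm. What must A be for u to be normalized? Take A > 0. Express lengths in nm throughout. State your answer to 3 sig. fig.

Normalization requires ∫|u|² dz = 1, integrated from 0 to b.
Expanding the polynomial and integrating term by term, ∫|u|² dz = A²·(b^9/630).
Substituting b = 7.94 gives A² = 0.000005023, so A = 0.002241.

A ≈ 0.00224 nm^(-9/2)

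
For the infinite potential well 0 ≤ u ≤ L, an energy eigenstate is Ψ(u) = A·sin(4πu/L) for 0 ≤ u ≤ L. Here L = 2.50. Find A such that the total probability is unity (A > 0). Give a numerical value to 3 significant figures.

A ≈ 0.894

Normalization requires ∫|Ψ|² du = 1, integrated from 0 to L.
Using sin²θ = (1 − cos 2θ)/2, carrying out the integral gives A² · L/2.
Hence A² = 1/[L/2].
With L = 2.50: A² = 0.8000 and A = 0.8944.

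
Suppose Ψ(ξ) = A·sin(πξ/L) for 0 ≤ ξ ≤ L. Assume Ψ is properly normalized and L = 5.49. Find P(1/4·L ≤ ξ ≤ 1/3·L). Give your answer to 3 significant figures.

P ≈ 0.105

The probability is P = ∫ |Ψ|² dξ over [1/4·L, 1/3·L].
Since A² = 1/(L/2), this is the region integral divided by the full normalization integral.
Substituting u = ξ/L, A² and the length scale cancel in the ratio: P = ∫_{1/4}^{1/3} sin(π·u)^2 du / ∫_{0}^{1} sin(π·u)^2 du.
Using ∫ sin(π·u)^2 du = u/2 - sin(2·π·u)/(4·π), the numerator is -√(3)/(8·π) + 1/24 + 1/(4·π) and the denominator is 1/2.
This works out to P = (-3·√(3) + π + 6)/(12·π).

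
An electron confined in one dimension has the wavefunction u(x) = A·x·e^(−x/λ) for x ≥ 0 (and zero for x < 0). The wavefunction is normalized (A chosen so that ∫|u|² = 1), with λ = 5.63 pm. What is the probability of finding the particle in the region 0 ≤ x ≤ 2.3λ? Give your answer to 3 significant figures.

P ≈ 0.837

P = ∫_{0}^{2.3λ} |u(x)|² dx.
The normalization integral ∫|u|²dx over the whole domain equals λ^3/4·A², and A² cancels in the ratio.
Substituting t = x/λ, A² and the length scale cancel in the ratio: P = ∫_{0}^{2.3} t^2·e^(-2·t) dt / ∫_{0}^{∞} t^2·e^(-2·t) dt.
Using ∫ t^2·e^(-2·t) dt = -(2·t^2 + 2·t + 1)·e^(-2·t)/4, the numerator is 1/4 - 809·e^(-23/5)/200 and the denominator is 1/4.
This works out to P = 0.8374.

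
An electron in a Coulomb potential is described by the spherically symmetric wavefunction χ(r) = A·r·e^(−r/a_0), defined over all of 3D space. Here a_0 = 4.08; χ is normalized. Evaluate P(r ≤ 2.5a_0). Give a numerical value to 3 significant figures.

P = ∫ |χ|² 4πr² dr over r ≤ 2.5a_0.
Normalization gives A² = 1/(3·π·a_0^5).
Substituting u = r/a_0, A², 4π and the length scale all cancel in the ratio: P = ∫_{0}^{2.5} u^4·e^(-2·u) du / ∫_{0}^{∞} u^4·e^(-2·u) du.
With ∫ u^4·e^(-2·u) du = -(u^4/2 + u^3 + 3·u^2/2 + 3·u/2 + 3/4)·e^(-2·u) + C, the region integral is 3/4 - 1569·e^(-5)/32 and the full one is 3/4.
This evaluates to P = 0.5595.

P ≈ 0.560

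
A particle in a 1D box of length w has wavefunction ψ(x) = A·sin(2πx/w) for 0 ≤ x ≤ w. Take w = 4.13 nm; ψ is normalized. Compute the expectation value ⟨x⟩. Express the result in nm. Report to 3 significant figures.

The expectation value is the |ψ|²-weighted average of x: ∫ x|ψ|² dx.
Evaluating both integrals, ⟨x⟩ = w/2.
Putting w = 4.13 gives 2.065.

⟨x⟩ ≈ 2.07 nm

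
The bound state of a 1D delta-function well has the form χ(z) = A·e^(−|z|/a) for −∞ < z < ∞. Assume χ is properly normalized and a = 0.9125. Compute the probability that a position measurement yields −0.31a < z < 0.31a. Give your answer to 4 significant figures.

P = ∫_{−0.31a}^{0.31a} |χ(z)|² dz.
With A² fixed by ∫|χ|² = 1, i.e. A² = (a)^(−1), substitute and integrate.
Both integrals are even about z = 0, so only the z ≥ 0 halves are needed (the factors of 2 cancel). Substituting u = z/a, A² and the length scale cancel in the ratio: P = ∫_{0}^{0.31} e^(-2·u) du / ∫_{0}^{∞} e^(-2·u) du.
Using ∫ e^(-2·u) du = -e^(-2·u)/2, the numerator is 1/2 - e^(-31/50)/2 and the denominator is 1/2.
Taking the ratio, P = 0.46206.

P ≈ 0.4621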